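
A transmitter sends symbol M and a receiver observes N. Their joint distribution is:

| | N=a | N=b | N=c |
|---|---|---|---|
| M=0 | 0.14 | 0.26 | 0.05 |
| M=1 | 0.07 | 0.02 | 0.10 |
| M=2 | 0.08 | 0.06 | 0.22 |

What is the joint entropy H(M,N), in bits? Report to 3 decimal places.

H(M,N) = −Σ p(x,y)·log₂ p(x,y) over all 9 cells.
  cell (0,a): −0.14·log₂0.14 = 0.3971
  cell (0,b): −0.26·log₂0.26 = 0.5053
  cell (0,c): −0.05·log₂0.05 = 0.2161
  cell (1,a): −0.07·log₂0.07 = 0.2686
  cell (1,b): −0.02·log₂0.02 = 0.1129
  cell (1,c): −0.10·log₂0.10 = 0.3322
  cell (2,a): −0.08·log₂0.08 = 0.2915
  cell (2,b): −0.06·log₂0.06 = 0.2435
  cell (2,c): −0.22·log₂0.22 = 0.4806
Sum = 2.848 bits.

2.848 bits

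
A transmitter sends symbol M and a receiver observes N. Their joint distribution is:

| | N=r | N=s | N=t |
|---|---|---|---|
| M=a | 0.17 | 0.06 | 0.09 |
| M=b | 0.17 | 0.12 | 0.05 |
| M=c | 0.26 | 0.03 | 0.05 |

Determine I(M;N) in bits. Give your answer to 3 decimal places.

Marginals: p(M) = (0.3200, 0.3400, 0.3400), p(N) = (0.6000, 0.2100, 0.1900).
I(M;N) = Σ p(x,y)·log₂[p(x,y)/(p(x)p(y))].
  (a,r): 0.17·log₂(0.8854) = -0.0298
  (a,s): 0.06·log₂(0.8929) = -0.0098
  (a,t): 0.09·log₂(1.4803) = 0.0509
  (b,r): 0.17·log₂(0.8333) = -0.0447
  (b,s): 0.12·log₂(1.6807) = 0.0899
  (b,t): 0.05·log₂(0.7740) = -0.0185
  (c,r): 0.26·log₂(1.2745) = 0.0910
  (c,s): 0.03·log₂(0.4202) = -0.0375
  (c,t): 0.05·log₂(0.7740) = -0.0185
Sum = 0.073 bits.

0.073 bits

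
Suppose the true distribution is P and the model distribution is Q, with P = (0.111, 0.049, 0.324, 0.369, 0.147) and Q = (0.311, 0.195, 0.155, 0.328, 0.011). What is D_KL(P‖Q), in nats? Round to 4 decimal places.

0.4814 nats

D(P‖Q) = Σ p·ln(p/q).
  0.111·ln(0.111/0.311) = -0.11436
  0.049·ln(0.049/0.195) = -0.06768
  0.324·ln(0.324/0.155) = 0.23889
  0.369·ln(0.369/0.328) = 0.04346
  0.147·ln(0.147/0.011) = 0.38110
D(P‖Q) = 0.4814 nats.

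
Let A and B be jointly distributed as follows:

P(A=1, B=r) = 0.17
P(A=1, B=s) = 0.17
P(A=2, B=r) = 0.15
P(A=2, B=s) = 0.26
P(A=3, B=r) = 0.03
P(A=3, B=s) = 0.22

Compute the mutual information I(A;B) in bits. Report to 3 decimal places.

Marginals: p(A) = (0.3400, 0.4100, 0.2500), p(B) = (0.3500, 0.6500).
I(A;B) = H(A) + H(B) − H(A,B).
H(A) = 1.5566, H(B) = 0.9341, H(A,B) = 2.4173.
I(A;B) = 1.5566 + 0.9341 − 2.4173 = 0.073 bits.

0.073 bits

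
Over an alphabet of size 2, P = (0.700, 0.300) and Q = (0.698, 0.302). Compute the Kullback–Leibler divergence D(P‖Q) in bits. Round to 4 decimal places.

0.0000 bits

D(P‖Q) = Σ p·log₂(p/q).
  0.700·log₂(0.700/0.698) = 0.00289
  0.300·log₂(0.300/0.302) = -0.00288
D(P‖Q) = 0.0000 bits.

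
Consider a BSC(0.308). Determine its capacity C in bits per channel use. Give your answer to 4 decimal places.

0.1091 bits

Binary symmetric channel: C = 1 − h₂(ε) where h₂ is the binary entropy function.
h₂(0.308) = −0.308·log₂0.308 − 0.692·log₂0.692 = 0.8909.
C = 1 − 0.8909 = 0.1091 bits per channel use.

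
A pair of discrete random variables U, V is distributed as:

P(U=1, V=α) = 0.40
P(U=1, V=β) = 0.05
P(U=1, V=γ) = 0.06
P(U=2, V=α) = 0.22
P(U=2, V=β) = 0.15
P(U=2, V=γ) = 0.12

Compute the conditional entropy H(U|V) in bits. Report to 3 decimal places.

Chain rule: H(U|V) = H(U,V) − H(V).
Marginals: p(U) = (0.5100, 0.4900), p(V) = (0.6200, 0.2000, 0.1800).
H(U,V) = 2.2466 bits; H(V) = 1.3373 bits.
H(U|V) = 2.2466 − 1.3373 = 0.909 bits.

0.909 bits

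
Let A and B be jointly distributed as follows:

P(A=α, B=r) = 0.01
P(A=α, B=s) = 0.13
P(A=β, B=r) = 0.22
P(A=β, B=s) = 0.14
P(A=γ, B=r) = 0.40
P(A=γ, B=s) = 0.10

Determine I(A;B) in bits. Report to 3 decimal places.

Marginals: p(A) = (0.1400, 0.3600, 0.5000), p(B) = (0.6300, 0.3700).
I(A;B) = H(A) + H(B) − H(A,B).
H(A) = 1.4277, H(B) = 0.9507, H(A,B) = 2.1877.
I(A;B) = 1.4277 + 0.9507 − 2.1877 = 0.191 bits.

0.191 bits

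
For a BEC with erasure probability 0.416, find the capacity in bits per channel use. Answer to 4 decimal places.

0.5840 bits

Binary erasure channel: capacity C = 1 − ε.
C = 1 − 0.416 = 0.5840 bits per channel use.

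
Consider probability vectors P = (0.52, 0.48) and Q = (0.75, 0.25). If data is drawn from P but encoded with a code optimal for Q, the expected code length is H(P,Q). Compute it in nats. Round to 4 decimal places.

H(P,Q) = −Σ p·ln q.
  −0.52·ln(0.75) = 0.14959
  −0.48·ln(0.25) = 0.66542
H(P,Q) = 0.8150 nats.

0.8150 nats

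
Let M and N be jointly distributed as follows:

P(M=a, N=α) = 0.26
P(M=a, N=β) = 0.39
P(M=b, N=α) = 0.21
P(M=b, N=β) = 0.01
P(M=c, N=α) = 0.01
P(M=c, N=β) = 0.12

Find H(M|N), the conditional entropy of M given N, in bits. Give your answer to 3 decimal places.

1.009 bits

Marginals: p(M) = (0.6500, 0.2200, 0.1300), p(N) = (0.4800, 0.5200).
H(M|N) = Σ p(N) · H(M|N=·).
  N=α: p=0.4800, H(M|N=α) = 1.1173
  N=β: p=0.5200, H(M|N=β) = 0.9091
Weighted sum = 1.009 bits.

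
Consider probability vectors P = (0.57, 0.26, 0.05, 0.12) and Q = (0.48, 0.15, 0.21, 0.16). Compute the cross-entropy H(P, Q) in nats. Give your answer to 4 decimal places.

1.2096 nats

H(P,Q) = −Σ p·ln q.
  −0.57·ln(0.48) = 0.41836
  −0.26·ln(0.15) = 0.49325
  −0.05·ln(0.21) = 0.07803
  −0.12·ln(0.16) = 0.21991
H(P,Q) = 1.2096 nats.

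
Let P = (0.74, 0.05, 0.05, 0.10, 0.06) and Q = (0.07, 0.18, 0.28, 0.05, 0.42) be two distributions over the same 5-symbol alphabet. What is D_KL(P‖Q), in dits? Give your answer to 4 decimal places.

D(P‖Q) = Σ p·log₁₀(p/q).
  0.74·log₁₀(0.74/0.07) = 0.75786
  0.05·log₁₀(0.05/0.18) = -0.02782
  0.05·log₁₀(0.05/0.28) = -0.03741
  0.10·log₁₀(0.10/0.05) = 0.03010
  0.06·log₁₀(0.06/0.42) = -0.05071
D(P‖Q) = 0.6720 dits.

0.6720 dits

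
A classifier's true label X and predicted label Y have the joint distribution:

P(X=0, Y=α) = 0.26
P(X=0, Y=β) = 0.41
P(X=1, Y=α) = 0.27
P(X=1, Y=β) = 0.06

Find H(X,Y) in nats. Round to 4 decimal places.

H(X,Y) = −Σ p(x,y)·ln p(x,y) over all 4 cells.
  cell (0,α): −0.26·ln0.26 = 0.35024
  cell (0,β): −0.41·ln0.41 = 0.36556
  cell (1,α): −0.27·ln0.27 = 0.35352
  cell (1,β): −0.06·ln0.06 = 0.16880
Sum = 1.2381 nats.

1.2381 nats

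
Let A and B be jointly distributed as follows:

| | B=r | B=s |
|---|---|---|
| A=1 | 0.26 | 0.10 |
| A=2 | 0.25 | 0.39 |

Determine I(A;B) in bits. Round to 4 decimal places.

0.0751 bits

Marginals: p(A) = (0.3600, 0.6400), p(B) = (0.5100, 0.4900).
I(A;B) = Σ p(x,y)·log₂[p(x,y)/(p(x)p(y))].
  (1,r): 0.26·log₂(1.4161) = 0.13051
  (1,s): 0.10·log₂(0.5669) = -0.08189
  (2,r): 0.25·log₂(0.7659) = -0.09618
  (2,s): 0.39·log₂(1.2436) = 0.12267
Sum = 0.0751 bits.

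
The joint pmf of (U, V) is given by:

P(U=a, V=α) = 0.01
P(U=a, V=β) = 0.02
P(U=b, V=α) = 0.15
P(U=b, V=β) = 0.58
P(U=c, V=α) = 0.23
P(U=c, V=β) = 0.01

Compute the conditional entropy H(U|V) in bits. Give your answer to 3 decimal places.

Chain rule: H(U|V) = H(U,V) − H(V).
Marginals: p(U) = (0.0300, 0.7300, 0.2400), p(V) = (0.3900, 0.6100).
H(U,V) = 1.5998 bits; H(V) = 0.9648 bits.
H(U|V) = 1.5998 − 0.9648 = 0.635 bits.

0.635 bits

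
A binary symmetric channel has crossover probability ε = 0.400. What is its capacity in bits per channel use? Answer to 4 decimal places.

Binary symmetric channel: C = 1 − h₂(ε) where h₂ is the binary entropy function.
h₂(0.400) = −0.400·log₂0.400 − 0.600·log₂0.600 = 0.9710.
C = 1 − 0.9710 = 0.0290 bits per channel use.

0.0290 bits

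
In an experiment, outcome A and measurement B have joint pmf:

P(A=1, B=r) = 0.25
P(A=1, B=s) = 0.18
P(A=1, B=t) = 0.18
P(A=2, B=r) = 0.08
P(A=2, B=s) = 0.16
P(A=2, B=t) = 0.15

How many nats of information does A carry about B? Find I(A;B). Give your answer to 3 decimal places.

0.024 nats

Marginals: p(A) = (0.6100, 0.3900), p(B) = (0.3300, 0.3400, 0.3300).
I(A;B) = Σ p(x,y)·ln[p(x,y)/(p(x)p(y))].
  (1,r): 0.25·ln(1.2419) = 0.0542
  (1,s): 0.18·ln(0.8679) = -0.0255
  (1,t): 0.18·ln(0.8942) = -0.0201
  (2,r): 0.08·ln(0.6216) = -0.0380
  (2,s): 0.16·ln(1.2066) = 0.0301
  (2,t): 0.15·ln(1.1655) = 0.0230
Sum = 0.024 nats.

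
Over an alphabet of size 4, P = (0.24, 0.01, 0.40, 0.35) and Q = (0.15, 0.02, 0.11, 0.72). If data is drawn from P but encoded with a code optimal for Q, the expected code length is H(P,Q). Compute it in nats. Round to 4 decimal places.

1.4923 nats

H(P,Q) = −Σ p·ln q.
  −0.24·ln(0.15) = 0.45531
  −0.01·ln(0.02) = 0.03912
  −0.40·ln(0.11) = 0.88291
  −0.35·ln(0.72) = 0.11498
H(P,Q) = 1.4923 nats.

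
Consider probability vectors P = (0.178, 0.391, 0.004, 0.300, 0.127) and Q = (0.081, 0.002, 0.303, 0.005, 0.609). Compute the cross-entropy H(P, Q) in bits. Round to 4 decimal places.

H(P,Q) = −Σ p·log₂ q.
  −0.178·log₂(0.081) = 0.64542
  −0.391·log₂(0.002) = 3.50562
  −0.004·log₂(0.303) = 0.00689
  −0.300·log₂(0.005) = 2.29316
  −0.127·log₂(0.609) = 0.09087
H(P,Q) = 6.5420 bits.

6.5420 bits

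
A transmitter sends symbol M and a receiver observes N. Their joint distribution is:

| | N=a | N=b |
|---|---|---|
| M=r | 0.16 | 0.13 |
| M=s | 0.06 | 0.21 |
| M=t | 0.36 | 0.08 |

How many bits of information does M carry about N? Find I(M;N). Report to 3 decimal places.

0.186 bits

Marginals: p(M) = (0.2900, 0.2700, 0.4400), p(N) = (0.5800, 0.4200).
I(M;N) = H(M) + H(N) − H(M,N).
H(M) = 1.5491, H(N) = 0.9815, H(M,N) = 2.3441.
I(M;N) = 1.5491 + 0.9815 − 2.3441 = 0.186 bits.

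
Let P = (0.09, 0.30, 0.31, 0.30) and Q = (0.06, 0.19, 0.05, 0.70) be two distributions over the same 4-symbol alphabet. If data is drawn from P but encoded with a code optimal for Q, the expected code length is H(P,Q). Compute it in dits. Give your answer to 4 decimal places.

H(P,Q) = −Σ p·log₁₀ q.
  −0.09·log₁₀(0.06) = 0.10997
  −0.30·log₁₀(0.19) = 0.21637
  −0.31·log₁₀(0.05) = 0.40332
  −0.30·log₁₀(0.70) = 0.04647
H(P,Q) = 0.7761 dits.

0.7761 dits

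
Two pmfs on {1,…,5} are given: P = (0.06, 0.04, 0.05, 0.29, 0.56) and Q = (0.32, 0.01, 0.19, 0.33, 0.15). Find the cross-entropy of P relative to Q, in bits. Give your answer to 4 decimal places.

H(P,Q) = −Σ p·log₂ q.
  −0.06·log₂(0.32) = 0.09863
  −0.04·log₂(0.01) = 0.26575
  −0.05·log₂(0.19) = 0.11980
  −0.29·log₂(0.33) = 0.46384
  −0.56·log₂(0.15) = 1.53270
H(P,Q) = 2.4807 bits.

2.4807 bits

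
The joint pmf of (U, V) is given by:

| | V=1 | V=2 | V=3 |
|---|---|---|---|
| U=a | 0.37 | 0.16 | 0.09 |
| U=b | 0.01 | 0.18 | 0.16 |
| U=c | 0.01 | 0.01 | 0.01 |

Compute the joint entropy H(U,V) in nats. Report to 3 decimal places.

H(U,V) = −Σ p(x,y)·ln p(x,y) over all 9 cells.
  cell (a,1): −0.37·ln0.37 = 0.3679
  cell (a,2): −0.16·ln0.16 = 0.2932
  cell (a,3): −0.09·ln0.09 = 0.2167
  cell (b,1): −0.01·ln0.01 = 0.0461
  cell (b,2): −0.18·ln0.18 = 0.3087
  cell (b,3): −0.16·ln0.16 = 0.2932
  cell (c,1): −0.01·ln0.01 = 0.0461
  cell (c,2): −0.01·ln0.01 = 0.0461
  cell (c,3): −0.01·ln0.01 = 0.0461
Sum = 1.664 nats.

1.664 nats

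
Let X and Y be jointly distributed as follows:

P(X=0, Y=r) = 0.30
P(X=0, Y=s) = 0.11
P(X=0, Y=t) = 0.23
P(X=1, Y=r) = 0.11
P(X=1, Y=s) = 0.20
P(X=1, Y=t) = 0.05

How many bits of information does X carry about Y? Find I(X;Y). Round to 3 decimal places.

0.118 bits

Marginals: p(X) = (0.6400, 0.3600), p(Y) = (0.4100, 0.3100, 0.2800).
I(X;Y) = H(X) + H(Y) − H(X,Y).
H(X) = 0.9427, H(Y) = 1.5654, H(X,Y) = 2.3898.
I(X;Y) = 0.9427 + 1.5654 − 2.3898 = 0.118 bits.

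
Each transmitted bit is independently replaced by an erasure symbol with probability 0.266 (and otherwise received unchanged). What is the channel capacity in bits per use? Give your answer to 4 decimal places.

Binary erasure channel: capacity C = 1 − ε.
C = 1 − 0.266 = 0.7340 bits per channel use.

0.7340 bits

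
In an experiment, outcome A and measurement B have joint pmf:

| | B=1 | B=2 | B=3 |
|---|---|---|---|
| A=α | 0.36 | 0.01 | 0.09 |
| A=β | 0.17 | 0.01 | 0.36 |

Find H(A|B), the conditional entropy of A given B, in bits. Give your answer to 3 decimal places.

Chain rule: H(A|B) = H(A,B) − H(B).
Marginals: p(A) = (0.4600, 0.5400), p(B) = (0.5300, 0.0200, 0.4500).
H(A,B) = 1.9413 bits; H(B) = 1.1167 bits.
H(A|B) = 1.9413 − 1.1167 = 0.825 bits.

0.825 bits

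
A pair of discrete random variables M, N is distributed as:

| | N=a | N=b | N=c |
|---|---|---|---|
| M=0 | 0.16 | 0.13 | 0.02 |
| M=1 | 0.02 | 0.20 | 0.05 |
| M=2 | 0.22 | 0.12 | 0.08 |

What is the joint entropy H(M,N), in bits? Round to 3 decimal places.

2.851 bits

H(M,N) = −Σ p(x,y)·log₂ p(x,y) over all 9 cells.
  cell (0,a): −0.16·log₂0.16 = 0.4230
  cell (0,b): −0.13·log₂0.13 = 0.3826
  cell (0,c): −0.02·log₂0.02 = 0.1129
  cell (1,a): −0.02·log₂0.02 = 0.1129
  cell (1,b): −0.20·log₂0.20 = 0.4644
  cell (1,c): −0.05·log₂0.05 = 0.2161
  cell (2,a): −0.22·log₂0.22 = 0.4806
  cell (2,b): −0.12·log₂0.12 = 0.3671
  cell (2,c): −0.08·log₂0.08 = 0.2915
Sum = 2.851 bits.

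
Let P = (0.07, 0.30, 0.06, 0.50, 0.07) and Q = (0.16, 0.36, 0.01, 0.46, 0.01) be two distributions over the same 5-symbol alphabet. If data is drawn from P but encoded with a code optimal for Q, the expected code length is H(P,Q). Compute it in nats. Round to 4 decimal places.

H(P,Q) = −Σ p·ln q.
  −0.07·ln(0.16) = 0.12828
  −0.30·ln(0.36) = 0.30650
  −0.06·ln(0.01) = 0.27631
  −0.50·ln(0.46) = 0.38826
  −0.07·ln(0.01) = 0.32236
H(P,Q) = 1.4217 nats.

1.4217 nats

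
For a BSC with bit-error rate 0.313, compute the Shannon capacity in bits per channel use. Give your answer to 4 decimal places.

Binary symmetric channel: C = 1 − h₂(ε) where h₂ is the binary entropy function.
h₂(0.313) = −0.313·log₂0.313 − 0.687·log₂0.687 = 0.8966.
C = 1 − 0.8966 = 0.1034 bits per channel use.

0.1034 bits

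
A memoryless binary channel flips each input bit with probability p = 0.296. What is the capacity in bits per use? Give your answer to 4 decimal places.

0.1237 bits

Binary symmetric channel: C = 1 − h₂(ε) where h₂ is the binary entropy function.
h₂(0.296) = −0.296·log₂0.296 − 0.704·log₂0.704 = 0.8763.
C = 1 − 0.8763 = 0.1237 bits per channel use.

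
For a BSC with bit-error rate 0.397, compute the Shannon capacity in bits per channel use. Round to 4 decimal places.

Binary symmetric channel: C = 1 − h₂(ε) where h₂ is the binary entropy function.
h₂(0.397) = −0.397·log₂0.397 − 0.603·log₂0.603 = 0.9692.
C = 1 − 0.9692 = 0.0308 bits per channel use.

0.0308 bits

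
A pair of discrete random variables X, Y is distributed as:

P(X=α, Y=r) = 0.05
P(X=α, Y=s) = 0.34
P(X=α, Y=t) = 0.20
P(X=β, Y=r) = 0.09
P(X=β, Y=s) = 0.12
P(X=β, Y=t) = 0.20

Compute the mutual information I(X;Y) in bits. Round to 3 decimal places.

Marginals: p(X) = (0.5900, 0.4100), p(Y) = (0.1400, 0.4600, 0.4000).
I(X;Y) = Σ p(x,y)·log₂[p(x,y)/(p(x)p(y))].
  (α,r): 0.05·log₂(0.6053) = -0.0362
  (α,s): 0.34·log₂(1.2528) = 0.1105
  (α,t): 0.20·log₂(0.8475) = -0.0478
  (β,r): 0.09·log₂(1.5679) = 0.0584
  (β,s): 0.12·log₂(0.6363) = -0.0783
  (β,t): 0.20·log₂(1.2195) = 0.0573
Sum = 0.064 bits.

0.064 bits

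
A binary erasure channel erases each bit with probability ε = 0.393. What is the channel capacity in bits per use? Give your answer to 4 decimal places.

Binary erasure channel: capacity C = 1 − ε.
C = 1 − 0.393 = 0.6070 bits per channel use.

0.6070 bits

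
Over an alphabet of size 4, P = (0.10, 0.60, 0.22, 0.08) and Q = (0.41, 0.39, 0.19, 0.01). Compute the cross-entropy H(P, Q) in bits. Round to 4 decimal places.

2.0023 bits

H(P,Q) = −Σ p·log₂ q.
  −0.10·log₂(0.41) = 0.12863
  −0.60·log₂(0.39) = 0.81507
  −0.22·log₂(0.19) = 0.52710
  −0.08·log₂(0.01) = 0.53151
H(P,Q) = 2.0023 bits.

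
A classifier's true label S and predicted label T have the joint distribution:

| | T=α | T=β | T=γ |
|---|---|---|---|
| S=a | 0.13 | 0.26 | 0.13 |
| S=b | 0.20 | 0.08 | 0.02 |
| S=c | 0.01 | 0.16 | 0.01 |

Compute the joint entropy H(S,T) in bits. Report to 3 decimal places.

2.695 bits

H(S,T) = −Σ p(x,y)·log₂ p(x,y) over all 9 cells.
  cell (a,α): −0.13·log₂0.13 = 0.3826
  cell (a,β): −0.26·log₂0.26 = 0.5053
  cell (a,γ): −0.13·log₂0.13 = 0.3826
  cell (b,α): −0.20·log₂0.20 = 0.4644
  cell (b,β): −0.08·log₂0.08 = 0.2915
  cell (b,γ): −0.02·log₂0.02 = 0.1129
  cell (c,α): −0.01·log₂0.01 = 0.0664
  cell (c,β): −0.16·log₂0.16 = 0.4230
  cell (c,γ): −0.01·log₂0.01 = 0.0664
Sum = 2.695 bits.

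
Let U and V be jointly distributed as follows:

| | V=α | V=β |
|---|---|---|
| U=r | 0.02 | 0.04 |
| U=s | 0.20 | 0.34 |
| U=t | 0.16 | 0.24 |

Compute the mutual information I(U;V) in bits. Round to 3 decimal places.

0.001 bits

Marginals: p(U) = (0.0600, 0.5400, 0.4000), p(V) = (0.3800, 0.6200).
I(U;V) = H(U) + H(V) − H(U,V).
H(U) = 1.2523, H(V) = 0.9580, H(U,V) = 2.2093.
I(U;V) = 1.2523 + 0.9580 − 2.2093 = 0.001 bits.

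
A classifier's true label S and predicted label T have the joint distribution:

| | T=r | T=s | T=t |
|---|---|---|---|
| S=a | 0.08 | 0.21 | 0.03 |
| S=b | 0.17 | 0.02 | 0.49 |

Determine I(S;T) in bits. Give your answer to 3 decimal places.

Marginals: p(S) = (0.3200, 0.6800), p(T) = (0.2500, 0.2300, 0.5200).
I(S;T) = Σ p(x,y)·log₂[p(x,y)/(p(x)p(y))].
  (a,r): 0.08·log₂(1.0000) = 0.0000
  (a,s): 0.21·log₂(2.8533) = 0.3176
  (a,t): 0.03·log₂(0.1803) = -0.0741
  (b,r): 0.17·log₂(1.0000) = 0.0000
  (b,s): 0.02·log₂(0.1279) = -0.0593
  (b,t): 0.49·log₂(1.3857) = 0.2306
Sum = 0.415 bits.

0.415 bits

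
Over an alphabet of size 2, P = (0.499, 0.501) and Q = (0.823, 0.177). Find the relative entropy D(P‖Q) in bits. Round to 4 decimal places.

D(P‖Q) = Σ p·log₂(p/q).
  0.499·log₂(0.499/0.823) = -0.36020
  0.501·log₂(0.501/0.177) = 0.75203
D(P‖Q) = 0.3918 bits.

0.3918 bits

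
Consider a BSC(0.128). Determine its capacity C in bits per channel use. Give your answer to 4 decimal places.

Binary symmetric channel: C = 1 − h₂(ε) where h₂ is the binary entropy function.
h₂(0.128) = −0.128·log₂0.128 − 0.872·log₂0.872 = 0.5519.
C = 1 − 0.5519 = 0.4481 bits per channel use.

0.4481 bits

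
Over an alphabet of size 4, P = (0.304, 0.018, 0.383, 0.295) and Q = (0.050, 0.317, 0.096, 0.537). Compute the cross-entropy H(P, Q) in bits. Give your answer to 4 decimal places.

H(P,Q) = −Σ p·log₂ q.
  −0.304·log₂(0.050) = 1.31387
  −0.018·log₂(0.317) = 0.02983
  −0.383·log₂(0.096) = 1.29485
  −0.295·log₂(0.537) = 0.26462
H(P,Q) = 2.9032 bits.

2.9032 bits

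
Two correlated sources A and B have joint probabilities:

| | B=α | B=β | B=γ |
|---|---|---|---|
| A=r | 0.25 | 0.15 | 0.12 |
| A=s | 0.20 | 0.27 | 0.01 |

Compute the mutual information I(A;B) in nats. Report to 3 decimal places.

0.074 nats

Marginals: p(A) = (0.5200, 0.4800), p(B) = (0.4500, 0.4200, 0.1300).
I(A;B) = H(A) + H(B) − H(A,B).
H(A) = 0.6923, H(B) = 0.9889, H(A,B) = 1.6070.
I(A;B) = 0.6923 + 0.9889 − 1.6070 = 0.074 nats.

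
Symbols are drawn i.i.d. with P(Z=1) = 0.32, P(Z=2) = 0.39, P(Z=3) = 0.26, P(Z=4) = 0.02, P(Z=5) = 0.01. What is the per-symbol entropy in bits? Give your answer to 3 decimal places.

1.740 bits

H(Z) = −Σ p·log₂ p.
  −(0.32)·log₂(0.32) = 0.5260
  −(0.39)·log₂(0.39) = 0.5298
  −(0.26)·log₂(0.26) = 0.5053
  −(0.02)·log₂(0.02) = 0.1129
  −(0.01)·log₂(0.01) = 0.0664
Sum: 0.5260 + 0.5298 + 0.5053 + 0.1129 + 0.0664 = 1.740 bits.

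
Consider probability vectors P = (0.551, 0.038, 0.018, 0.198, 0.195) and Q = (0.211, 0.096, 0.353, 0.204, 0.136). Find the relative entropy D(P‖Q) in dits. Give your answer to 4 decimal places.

D(P‖Q) = Σ p·log₁₀(p/q).
  0.551·log₁₀(0.551/0.211) = 0.22969
  0.038·log₁₀(0.038/0.096) = -0.01529
  0.018·log₁₀(0.018/0.353) = -0.02327
  0.198·log₁₀(0.198/0.204) = -0.00257
  0.195·log₁₀(0.195/0.136) = 0.03052
D(P‖Q) = 0.2191 dits.

0.2191 dits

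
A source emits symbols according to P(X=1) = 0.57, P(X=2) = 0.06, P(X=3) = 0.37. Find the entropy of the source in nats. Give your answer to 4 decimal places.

H(X) = −Σ p·ln p.
  −(0.57)·ln(0.57) = 0.32041
  −(0.06)·ln(0.06) = 0.16880
  −(0.37)·ln(0.37) = 0.36787
Sum: 0.32041 + 0.16880 + 0.36787 = 0.8571 nats.

0.8571 nats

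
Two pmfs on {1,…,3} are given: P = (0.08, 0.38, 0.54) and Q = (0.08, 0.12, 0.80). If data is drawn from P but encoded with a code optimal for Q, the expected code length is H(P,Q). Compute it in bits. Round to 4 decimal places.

1.6277 bits

H(P,Q) = −Σ p·log₂ q.
  −0.08·log₂(0.08) = 0.29151
  −0.38·log₂(0.12) = 1.16238
  −0.54·log₂(0.80) = 0.17384
H(P,Q) = 1.6277 bits.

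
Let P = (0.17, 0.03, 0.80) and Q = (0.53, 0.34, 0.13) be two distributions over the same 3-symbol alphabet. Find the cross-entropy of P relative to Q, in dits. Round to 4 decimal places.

H(P,Q) = −Σ p·log₁₀ q.
  −0.17·log₁₀(0.53) = 0.04687
  −0.03·log₁₀(0.34) = 0.01406
  −0.80·log₁₀(0.13) = 0.70885
H(P,Q) = 0.7698 dits.

0.7698 dits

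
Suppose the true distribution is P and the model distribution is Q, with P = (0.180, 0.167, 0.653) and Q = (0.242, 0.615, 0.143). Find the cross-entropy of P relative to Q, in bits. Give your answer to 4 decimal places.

2.3178 bits

H(P,Q) = −Σ p·log₂ q.
  −0.180·log₂(0.242) = 0.36845
  −0.167·log₂(0.615) = 0.11712
  −0.653·log₂(0.143) = 1.83226
H(P,Q) = 2.3178 bits.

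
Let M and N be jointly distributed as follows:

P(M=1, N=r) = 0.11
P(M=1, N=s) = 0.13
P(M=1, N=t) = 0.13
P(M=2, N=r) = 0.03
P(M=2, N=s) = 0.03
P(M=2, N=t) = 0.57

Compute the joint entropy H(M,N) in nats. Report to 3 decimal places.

1.304 nats

H(M,N) = −Σ p(x,y)·ln p(x,y) over all 6 cells.
  cell (1,r): −0.11·ln0.11 = 0.2428
  cell (1,s): −0.13·ln0.13 = 0.2652
  cell (1,t): −0.13·ln0.13 = 0.2652
  cell (2,r): −0.03·ln0.03 = 0.1052
  cell (2,s): −0.03·ln0.03 = 0.1052
  cell (2,t): −0.57·ln0.57 = 0.3204
Sum = 1.304 nats.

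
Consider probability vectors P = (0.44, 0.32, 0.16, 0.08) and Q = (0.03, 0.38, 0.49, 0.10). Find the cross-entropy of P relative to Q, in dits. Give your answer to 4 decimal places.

H(P,Q) = −Σ p·log₁₀ q.
  −0.44·log₁₀(0.03) = 0.67007
  −0.32·log₁₀(0.38) = 0.13447
  −0.16·log₁₀(0.49) = 0.04957
  −0.08·log₁₀(0.10) = 0.08000
H(P,Q) = 0.9341 dits.

0.9341 dits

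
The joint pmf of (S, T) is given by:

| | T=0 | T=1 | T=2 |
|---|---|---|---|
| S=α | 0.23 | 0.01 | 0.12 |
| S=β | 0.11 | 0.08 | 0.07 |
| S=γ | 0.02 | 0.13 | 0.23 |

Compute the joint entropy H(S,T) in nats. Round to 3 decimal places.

1.951 nats

H(S,T) = −Σ p(x,y)·ln p(x,y) over all 9 cells.
  cell (α,0): −0.23·ln0.23 = 0.3380
  cell (α,1): −0.01·ln0.01 = 0.0461
  cell (α,2): −0.12·ln0.12 = 0.2544
  cell (β,0): −0.11·ln0.11 = 0.2428
  cell (β,1): −0.08·ln0.08 = 0.2021
  cell (β,2): −0.07·ln0.07 = 0.1861
  cell (γ,0): −0.02·ln0.02 = 0.0782
  cell (γ,1): −0.13·ln0.13 = 0.2652
  cell (γ,2): −0.23·ln0.23 = 0.3380
Sum = 1.951 nats.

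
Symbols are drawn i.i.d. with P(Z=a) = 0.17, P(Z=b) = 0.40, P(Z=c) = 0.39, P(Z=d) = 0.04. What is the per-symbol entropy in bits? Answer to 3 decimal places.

H(Z) = −Σ p·log₂ p.
  −(0.17)·log₂(0.17) = 0.4346
  −(0.40)·log₂(0.40) = 0.5288
  −(0.39)·log₂(0.39) = 0.5298
  −(0.04)·log₂(0.04) = 0.1858
Sum: 0.4346 + 0.5288 + 0.5298 + 0.1858 = 1.679 bits.

1.679 bits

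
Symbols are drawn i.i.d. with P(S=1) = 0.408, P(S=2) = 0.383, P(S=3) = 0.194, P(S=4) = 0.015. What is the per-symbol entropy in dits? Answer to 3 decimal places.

0.484 dits

H(S) = −Σ p·log₁₀ p.
  −(0.408)·log₁₀(0.408) = 0.1589
  −(0.383)·log₁₀(0.383) = 0.1596
  −(0.194)·log₁₀(0.194) = 0.1382
  −(0.015)·log₁₀(0.015) = 0.0274
Sum: 0.1589 + 0.1596 + 0.1382 + 0.0274 = 0.484 dits.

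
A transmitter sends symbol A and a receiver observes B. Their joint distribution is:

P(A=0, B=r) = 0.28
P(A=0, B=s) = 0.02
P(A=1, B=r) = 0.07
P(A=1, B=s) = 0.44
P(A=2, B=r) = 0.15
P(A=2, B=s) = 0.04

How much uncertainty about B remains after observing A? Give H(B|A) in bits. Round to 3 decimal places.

Marginals: p(A) = (0.3000, 0.5100, 0.1900), p(B) = (0.5000, 0.5000).
H(B|A) = Σ p(A) · H(B|A=·).
  A=0: p=0.3000, H(B|A=0) = 0.3534
  A=1: p=0.5100, H(B|A=1) = 0.5770
  A=2: p=0.1900, H(B|A=2) = 0.7425
Weighted sum = 0.541 bits.

0.541 bits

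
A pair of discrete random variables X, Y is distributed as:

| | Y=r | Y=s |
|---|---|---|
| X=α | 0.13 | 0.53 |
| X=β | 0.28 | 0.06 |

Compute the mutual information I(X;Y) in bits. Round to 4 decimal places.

0.2755 bits

Marginals: p(X) = (0.6600, 0.3400), p(Y) = (0.4100, 0.5900).
I(X;Y) = Σ p(x,y)·log₂[p(x,y)/(p(x)p(y))].
  (α,r): 0.13·log₂(0.4804) = -0.13749
  (α,s): 0.53·log₂(1.3611) = 0.23571
  (β,r): 0.28·log₂(2.0086) = 0.28173
  (β,s): 0.06·log₂(0.2991) = -0.10448
Sum = 0.2755 bits.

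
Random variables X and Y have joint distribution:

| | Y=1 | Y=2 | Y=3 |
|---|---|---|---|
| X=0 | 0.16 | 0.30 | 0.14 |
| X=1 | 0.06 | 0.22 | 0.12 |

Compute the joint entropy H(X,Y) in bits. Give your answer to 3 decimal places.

2.432 bits

H(X,Y) = −Σ p(x,y)·log₂ p(x,y) over all 6 cells.
  cell (0,1): −0.16·log₂0.16 = 0.4230
  cell (0,2): −0.30·log₂0.30 = 0.5211
  cell (0,3): −0.14·log₂0.14 = 0.3971
  cell (1,1): −0.06·log₂0.06 = 0.2435
  cell (1,2): −0.22·log₂0.22 = 0.4806
  cell (1,3): −0.12·log₂0.12 = 0.3671
Sum = 2.432 bits.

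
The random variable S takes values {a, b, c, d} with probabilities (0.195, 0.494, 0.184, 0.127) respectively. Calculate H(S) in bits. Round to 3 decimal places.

H(S) = −Σ p·log₂ p.
  −(0.195)·log₂(0.195) = 0.4599
  −(0.494)·log₂(0.494) = 0.5026
  −(0.184)·log₂(0.184) = 0.4494
  −(0.127)·log₂(0.127) = 0.3781
Sum: 0.4599 + 0.5026 + 0.4494 + 0.3781 = 1.790 bits.

1.790 bits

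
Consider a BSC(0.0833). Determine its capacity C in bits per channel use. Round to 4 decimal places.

Binary symmetric channel: C = 1 − h₂(ε) where h₂ is the binary entropy function.
h₂(0.0833) = −0.0833·log₂0.0833 − 0.9167·log₂0.9167 = 0.4137.
C = 1 − 0.4137 = 0.5863 bits per channel use.

0.5863 bits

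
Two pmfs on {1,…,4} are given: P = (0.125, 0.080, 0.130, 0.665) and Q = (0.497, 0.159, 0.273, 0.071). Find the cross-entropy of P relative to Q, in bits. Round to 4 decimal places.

H(P,Q) = −Σ p·log₂ q.
  −0.125·log₂(0.497) = 0.12609
  −0.080·log₂(0.159) = 0.21223
  −0.130·log₂(0.273) = 0.24349
  −0.665·log₂(0.071) = 2.53766
H(P,Q) = 3.1195 bits.

3.1195 bits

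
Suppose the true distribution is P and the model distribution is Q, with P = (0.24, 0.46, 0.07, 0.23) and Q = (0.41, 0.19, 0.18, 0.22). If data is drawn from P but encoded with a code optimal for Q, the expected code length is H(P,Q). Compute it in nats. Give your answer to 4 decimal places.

1.4462 nats

H(P,Q) = −Σ p·ln q.
  −0.24·ln(0.41) = 0.21398
  −0.46·ln(0.19) = 0.76394
  −0.07·ln(0.18) = 0.12004
  −0.23·ln(0.22) = 0.34825
H(P,Q) = 1.4462 nats.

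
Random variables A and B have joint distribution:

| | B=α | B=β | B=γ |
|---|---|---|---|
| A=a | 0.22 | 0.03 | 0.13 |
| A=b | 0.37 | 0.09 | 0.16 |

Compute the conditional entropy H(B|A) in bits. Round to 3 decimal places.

Marginals: p(A) = (0.3800, 0.6200), p(B) = (0.5900, 0.1200, 0.2900).
H(B|A) = Σ p(A) · H(B|A=·).
  A=a: p=0.3800, H(B|A=a) = 1.2751
  A=b: p=0.6200, H(B|A=b) = 1.3529
Weighted sum = 1.323 bits.

1.323 bits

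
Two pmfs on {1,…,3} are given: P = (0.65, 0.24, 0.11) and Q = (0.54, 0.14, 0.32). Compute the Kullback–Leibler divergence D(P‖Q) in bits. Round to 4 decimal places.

0.1910 bits

D(P‖Q) = Σ p·log₂(p/q).
  0.65·log₂(0.65/0.54) = 0.17386
  0.24·log₂(0.24/0.14) = 0.18663
  0.11·log₂(0.11/0.32) = -0.16946
D(P‖Q) = 0.1910 bits.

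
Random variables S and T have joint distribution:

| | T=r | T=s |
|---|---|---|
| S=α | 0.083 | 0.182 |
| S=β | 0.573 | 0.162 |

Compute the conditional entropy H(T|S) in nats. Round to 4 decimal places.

Chain rule: H(T|S) = H(S,T) − H(S).
Marginals: p(S) = (0.2650, 0.7350), p(T) = (0.6560, 0.3440).
H(S,T) = 1.1306 nats; H(S) = 0.5782 nats.
H(T|S) = 1.1306 − 0.5782 = 0.5524 nats.

0.5524 nats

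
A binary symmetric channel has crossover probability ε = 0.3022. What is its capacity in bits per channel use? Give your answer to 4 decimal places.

0.1160 bits

Binary symmetric channel: C = 1 − h₂(ε) where h₂ is the binary entropy function.
h₂(0.3022) = −0.3022·log₂0.3022 − 0.6978·log₂0.6978 = 0.8840.
C = 1 − 0.8840 = 0.1160 bits per channel use.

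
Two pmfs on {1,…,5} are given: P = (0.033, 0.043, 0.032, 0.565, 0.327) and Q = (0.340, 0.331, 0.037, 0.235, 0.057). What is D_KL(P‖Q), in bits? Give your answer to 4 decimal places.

1.2948 bits

D(P‖Q) = Σ p·log₂(p/q).
  0.033·log₂(0.033/0.340) = -0.11104
  0.043·log₂(0.043/0.331) = -0.12661
  0.032·log₂(0.032/0.037) = -0.00670
  0.565·log₂(0.565/0.235) = 0.71506
  0.327·log₂(0.327/0.057) = 0.82412
D(P‖Q) = 1.2948 bits.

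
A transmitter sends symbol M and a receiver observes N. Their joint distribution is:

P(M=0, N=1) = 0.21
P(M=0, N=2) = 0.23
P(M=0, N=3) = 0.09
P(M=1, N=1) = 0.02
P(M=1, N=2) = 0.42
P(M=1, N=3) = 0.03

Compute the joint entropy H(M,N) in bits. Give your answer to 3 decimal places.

H(M,N) = −Σ p(x,y)·log₂ p(x,y) over all 6 cells.
  cell (0,1): −0.21·log₂0.21 = 0.4728
  cell (0,2): −0.23·log₂0.23 = 0.4877
  cell (0,3): −0.09·log₂0.09 = 0.3127
  cell (1,1): −0.02·log₂0.02 = 0.1129
  cell (1,2): −0.42·log₂0.42 = 0.5256
  cell (1,3): −0.03·log₂0.03 = 0.1518
Sum = 2.063 bits.

2.063 bits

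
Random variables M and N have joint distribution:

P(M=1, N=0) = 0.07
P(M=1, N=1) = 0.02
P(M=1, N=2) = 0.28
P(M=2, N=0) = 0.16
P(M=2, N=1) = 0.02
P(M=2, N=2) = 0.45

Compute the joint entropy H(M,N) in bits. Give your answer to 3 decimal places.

H(M,N) = −Σ p(x,y)·log₂ p(x,y) over all 6 cells.
  cell (1,0): −0.07·log₂0.07 = 0.2686
  cell (1,1): −0.02·log₂0.02 = 0.1129
  cell (1,2): −0.28·log₂0.28 = 0.5142
  cell (2,0): −0.16·log₂0.16 = 0.4230
  cell (2,1): −0.02·log₂0.02 = 0.1129
  cell (2,2): −0.45·log₂0.45 = 0.5184
Sum = 1.950 bits.

1.950 bits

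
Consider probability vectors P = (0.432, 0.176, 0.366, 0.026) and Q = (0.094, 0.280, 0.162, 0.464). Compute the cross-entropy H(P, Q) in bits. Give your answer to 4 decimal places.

H(P,Q) = −Σ p·log₂ q.
  −0.432·log₂(0.094) = 1.47364
  −0.176·log₂(0.280) = 0.32322
  −0.366·log₂(0.162) = 0.96109
  −0.026·log₂(0.464) = 0.02880
H(P,Q) = 2.7868 bits.

2.7868 bits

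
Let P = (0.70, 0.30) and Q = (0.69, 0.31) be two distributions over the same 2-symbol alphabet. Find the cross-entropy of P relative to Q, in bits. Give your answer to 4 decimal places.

H(P,Q) = −Σ p·log₂ q.
  −0.70·log₂(0.69) = 0.37473
  −0.30·log₂(0.31) = 0.50690
H(P,Q) = 0.8816 bits.

0.8816 bits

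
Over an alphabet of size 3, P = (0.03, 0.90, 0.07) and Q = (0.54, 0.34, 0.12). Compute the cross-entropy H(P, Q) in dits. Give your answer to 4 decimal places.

0.4942 dits

H(P,Q) = −Σ p·log₁₀ q.
  −0.03·log₁₀(0.54) = 0.00803
  −0.90·log₁₀(0.34) = 0.42167
  −0.07·log₁₀(0.12) = 0.06446
H(P,Q) = 0.4942 dits.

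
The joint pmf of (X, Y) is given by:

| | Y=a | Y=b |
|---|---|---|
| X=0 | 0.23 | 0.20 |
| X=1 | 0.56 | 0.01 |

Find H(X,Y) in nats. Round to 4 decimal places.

1.0307 nats

H(X,Y) = −Σ p(x,y)·ln p(x,y) over all 4 cells.
  cell (0,a): −0.23·ln0.23 = 0.33803
  cell (0,b): −0.20·ln0.20 = 0.32189
  cell (1,a): −0.56·ln0.56 = 0.32470
  cell (1,b): −0.01·ln0.01 = 0.04605
Sum = 1.0307 nats.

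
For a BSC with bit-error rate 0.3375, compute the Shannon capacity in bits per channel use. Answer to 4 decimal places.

0.0776 bits

Binary symmetric channel: C = 1 − h₂(ε) where h₂ is the binary entropy function.
h₂(0.3375) = −0.3375·log₂0.3375 − 0.6625·log₂0.6625 = 0.9224.
C = 1 − 0.9224 = 0.0776 bits per channel use.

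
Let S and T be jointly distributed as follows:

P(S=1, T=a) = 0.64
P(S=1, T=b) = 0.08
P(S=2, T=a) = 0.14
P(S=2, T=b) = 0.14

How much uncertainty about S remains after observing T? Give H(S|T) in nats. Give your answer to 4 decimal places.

0.5113 nats

Marginals: p(S) = (0.7200, 0.2800), p(T) = (0.7800, 0.2200).
H(S|T) = Σ p(T) · H(S|T=·).
  T=a: p=0.7800, H(S|T=a) = 0.4706
  T=b: p=0.2200, H(S|T=b) = 0.6555
Weighted sum = 0.5113 nats.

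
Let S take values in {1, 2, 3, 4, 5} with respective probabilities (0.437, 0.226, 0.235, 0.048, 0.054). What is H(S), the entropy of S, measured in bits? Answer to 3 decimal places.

1.935 bits

H(S) = −Σ p·log₂ p.
  −(0.437)·log₂(0.437) = 0.5219
  −(0.226)·log₂(0.226) = 0.4849
  −(0.235)·log₂(0.235) = 0.4910
  −(0.048)·log₂(0.048) = 0.2103
  −(0.054)·log₂(0.054) = 0.2274
Sum: 0.5219 + 0.4849 + 0.4910 + 0.2103 + 0.2274 = 1.935 bits.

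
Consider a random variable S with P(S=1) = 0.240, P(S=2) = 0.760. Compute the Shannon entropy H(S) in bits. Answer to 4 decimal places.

0.7950 bits

H(S) = −Σ p·log₂ p.
  −(0.240)·log₂(0.240) = 0.49413
  −(0.760)·log₂(0.760) = 0.30091
Sum: 0.49413 + 0.30091 = 0.7950 bits.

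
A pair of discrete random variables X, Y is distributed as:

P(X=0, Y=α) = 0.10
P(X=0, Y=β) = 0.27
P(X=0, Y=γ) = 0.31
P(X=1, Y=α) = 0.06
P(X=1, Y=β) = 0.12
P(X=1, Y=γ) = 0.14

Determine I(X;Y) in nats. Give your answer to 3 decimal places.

Marginals: p(X) = (0.6800, 0.3200), p(Y) = (0.1600, 0.3900, 0.4500).
I(X;Y) = H(X) + H(Y) − H(X,Y).
H(X) = 0.6269, H(Y) = 1.0198, H(X,Y) = 1.6453.
I(X;Y) = 0.6269 + 1.0198 − 1.6453 = 0.001 nats.

0.001 nats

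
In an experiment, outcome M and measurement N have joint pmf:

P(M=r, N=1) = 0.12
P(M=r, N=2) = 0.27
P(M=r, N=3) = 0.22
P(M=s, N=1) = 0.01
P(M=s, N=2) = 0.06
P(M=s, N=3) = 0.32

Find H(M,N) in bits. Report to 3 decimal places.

2.194 bits

H(M,N) = −Σ p(x,y)·log₂ p(x,y) over all 6 cells.
  cell (r,1): −0.12·log₂0.12 = 0.3671
  cell (r,2): −0.27·log₂0.27 = 0.5100
  cell (r,3): −0.22·log₂0.22 = 0.4806
  cell (s,1): −0.01·log₂0.01 = 0.0664
  cell (s,2): −0.06·log₂0.06 = 0.2435
  cell (s,3): −0.32·log₂0.32 = 0.5260
Sum = 2.194 bits.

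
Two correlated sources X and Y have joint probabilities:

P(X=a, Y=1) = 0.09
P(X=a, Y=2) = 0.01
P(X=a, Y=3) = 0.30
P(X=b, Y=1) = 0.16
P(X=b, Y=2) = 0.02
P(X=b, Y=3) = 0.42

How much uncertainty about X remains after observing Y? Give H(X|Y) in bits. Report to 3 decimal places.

Marginals: p(X) = (0.4000, 0.6000), p(Y) = (0.2500, 0.0300, 0.7200).
H(X|Y) = Σ p(Y) · H(X|Y=·).
  Y=1: p=0.2500, H(X|Y=1) = 0.9427
  Y=2: p=0.0300, H(X|Y=2) = 0.9183
  Y=3: p=0.7200, H(X|Y=3) = 0.9799
Weighted sum = 0.969 bits.

0.969 bits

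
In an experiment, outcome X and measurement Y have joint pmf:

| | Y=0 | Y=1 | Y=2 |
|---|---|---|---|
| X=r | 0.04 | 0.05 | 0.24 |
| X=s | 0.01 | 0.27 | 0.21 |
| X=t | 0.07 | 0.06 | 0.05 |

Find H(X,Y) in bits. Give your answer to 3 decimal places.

2.673 bits

H(X,Y) = −Σ p(x,y)·log₂ p(x,y) over all 9 cells.
  cell (r,0): −0.04·log₂0.04 = 0.1858
  cell (r,1): −0.05·log₂0.05 = 0.2161
  cell (r,2): −0.24·log₂0.24 = 0.4941
  cell (s,0): −0.01·log₂0.01 = 0.0664
  cell (s,1): −0.27·log₂0.27 = 0.5100
  cell (s,2): −0.21·log₂0.21 = 0.4728
  cell (t,0): −0.07·log₂0.07 = 0.2686
  cell (t,1): −0.06·log₂0.06 = 0.2435
  cell (t,2): −0.05·log₂0.05 = 0.2161
Sum = 2.673 bits.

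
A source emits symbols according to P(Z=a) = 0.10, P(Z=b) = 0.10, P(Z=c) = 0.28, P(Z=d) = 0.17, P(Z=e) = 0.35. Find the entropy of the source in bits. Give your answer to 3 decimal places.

H(Z) = −Σ p·log₂ p.
  −(0.10)·log₂(0.10) = 0.3322
  −(0.10)·log₂(0.10) = 0.3322
  −(0.28)·log₂(0.28) = 0.5142
  −(0.17)·log₂(0.17) = 0.4346
  −(0.35)·log₂(0.35) = 0.5301
Sum: 0.3322 + 0.3322 + 0.5142 + 0.4346 + 0.5301 = 2.143 bits.

2.143 bits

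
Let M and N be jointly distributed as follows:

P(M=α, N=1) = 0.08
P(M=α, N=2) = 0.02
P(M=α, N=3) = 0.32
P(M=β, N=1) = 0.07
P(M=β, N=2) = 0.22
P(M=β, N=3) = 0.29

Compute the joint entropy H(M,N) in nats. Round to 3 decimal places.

1.523 nats

H(M,N) = −Σ p(x,y)·ln p(x,y) over all 6 cells.
  cell (α,1): −0.08·ln0.08 = 0.2021
  cell (α,2): −0.02·ln0.02 = 0.0782
  cell (α,3): −0.32·ln0.32 = 0.3646
  cell (β,1): −0.07·ln0.07 = 0.1861
  cell (β,2): −0.22·ln0.22 = 0.3331
  cell (β,3): −0.29·ln0.29 = 0.3590
Sum = 1.523 nats.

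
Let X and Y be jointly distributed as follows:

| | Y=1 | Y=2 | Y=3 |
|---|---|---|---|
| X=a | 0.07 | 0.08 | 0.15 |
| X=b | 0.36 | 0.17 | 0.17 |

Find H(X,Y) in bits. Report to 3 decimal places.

2.370 bits

H(X,Y) = −Σ p(x,y)·log₂ p(x,y) over all 6 cells.
  cell (a,1): −0.07·log₂0.07 = 0.2686
  cell (a,2): −0.08·log₂0.08 = 0.2915
  cell (a,3): −0.15·log₂0.15 = 0.4105
  cell (b,1): −0.36·log₂0.36 = 0.5306
  cell (b,2): −0.17·log₂0.17 = 0.4346
  cell (b,3): −0.17·log₂0.17 = 0.4346
Sum = 2.370 bits.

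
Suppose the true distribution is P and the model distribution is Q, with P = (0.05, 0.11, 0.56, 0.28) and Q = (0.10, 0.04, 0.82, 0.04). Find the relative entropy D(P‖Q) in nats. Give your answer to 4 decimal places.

D(P‖Q) = Σ p·ln(p/q).
  0.05·ln(0.05/0.10) = -0.03466
  0.11·ln(0.11/0.04) = 0.11128
  0.56·ln(0.56/0.82) = -0.21357
  0.28·ln(0.28/0.04) = 0.54485
D(P‖Q) = 0.4079 nats.

0.4079 nats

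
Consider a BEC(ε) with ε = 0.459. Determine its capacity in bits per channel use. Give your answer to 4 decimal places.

Binary erasure channel: capacity C = 1 − ε.
C = 1 − 0.459 = 0.5410 bits per channel use.

0.5410 bits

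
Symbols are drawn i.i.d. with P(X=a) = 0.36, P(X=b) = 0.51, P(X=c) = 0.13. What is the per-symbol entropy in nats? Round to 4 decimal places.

H(X) = −Σ p·ln p.
  −(0.36)·ln(0.36) = 0.36779
  −(0.51)·ln(0.51) = 0.34341
  −(0.13)·ln(0.13) = 0.26523
Sum: 0.36779 + 0.34341 + 0.26523 = 0.9764 nats.

0.9764 nats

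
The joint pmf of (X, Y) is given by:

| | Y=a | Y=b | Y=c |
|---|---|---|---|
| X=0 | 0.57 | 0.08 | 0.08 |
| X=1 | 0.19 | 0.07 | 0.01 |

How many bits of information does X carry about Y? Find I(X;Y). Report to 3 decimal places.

0.030 bits

Marginals: p(X) = (0.7300, 0.2700), p(Y) = (0.7600, 0.1500, 0.0900).
I(X;Y) = Σ p(x,y)·log₂[p(x,y)/(p(x)p(y))].
  (0,a): 0.57·log₂(1.0274) = 0.0222
  (0,b): 0.08·log₂(0.7306) = -0.0362
  (0,c): 0.08·log₂(1.2177) = 0.0227
  (1,a): 0.19·log₂(0.9259) = -0.0211
  (1,b): 0.07·log₂(1.7284) = 0.0553
  (1,c): 0.01·log₂(0.4115) = -0.0128
Sum = 0.030 bits.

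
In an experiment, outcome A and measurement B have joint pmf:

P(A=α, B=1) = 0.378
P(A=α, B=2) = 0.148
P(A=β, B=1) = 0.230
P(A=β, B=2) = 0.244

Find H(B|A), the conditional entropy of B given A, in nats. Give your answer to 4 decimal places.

Chain rule: H(B|A) = H(A,B) − H(A).
Marginals: p(A) = (0.5260, 0.4740), p(B) = (0.6080, 0.3920).
H(A,B) = 1.3327 nats; H(A) = 0.6918 nats.
H(B|A) = 1.3327 − 0.6918 = 0.6409 nats.

0.6409 nats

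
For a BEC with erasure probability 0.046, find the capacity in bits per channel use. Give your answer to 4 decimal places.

Binary erasure channel: capacity C = 1 − ε.
C = 1 − 0.046 = 0.9540 bits per channel use.

0.9540 bits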